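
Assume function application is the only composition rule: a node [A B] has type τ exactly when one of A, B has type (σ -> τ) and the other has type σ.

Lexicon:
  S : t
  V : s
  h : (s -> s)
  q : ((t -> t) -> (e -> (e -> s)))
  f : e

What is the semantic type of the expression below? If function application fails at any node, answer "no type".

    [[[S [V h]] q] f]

no type

[V h]: functor h : (s -> s), argument V : s; result s.
[S [V h]]: t with s — neither is a function whose domain matches the other; composition fails here.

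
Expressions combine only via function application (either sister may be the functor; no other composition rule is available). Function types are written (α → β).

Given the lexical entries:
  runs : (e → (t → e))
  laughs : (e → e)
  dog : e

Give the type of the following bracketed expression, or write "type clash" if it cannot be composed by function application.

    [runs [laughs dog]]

(t → e)

[laughs dog]: laughs is (e → e), dog is e; result e.
[runs [laughs dog]]: runs is (e → (t → e)), [laughs dog] is e; result (t → e).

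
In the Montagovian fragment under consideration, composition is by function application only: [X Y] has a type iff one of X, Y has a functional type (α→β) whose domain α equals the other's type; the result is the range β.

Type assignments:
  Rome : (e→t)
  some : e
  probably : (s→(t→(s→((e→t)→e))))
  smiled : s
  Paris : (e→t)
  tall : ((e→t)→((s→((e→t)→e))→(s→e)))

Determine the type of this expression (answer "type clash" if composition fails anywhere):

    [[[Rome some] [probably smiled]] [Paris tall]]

[Rome some] — Rome of type (e→t) combines with some of type e: type t.
[probably smiled] — probably of type (s→(t→(s→((e→t)→e)))) combines with smiled of type s: type (t→(s→((e→t)→e))).
[[Rome some] [probably smiled]] — [probably smiled] of type (t→(s→((e→t)→e))) combines with [Rome some] of type t: type (s→((e→t)→e)).
[Paris tall] — tall of type ((e→t)→((s→((e→t)→e))→(s→e))) combines with Paris of type (e→t): type ((s→((e→t)→e))→(s→e)).
[[[Rome some] [probably smiled]] [Paris tall]] — [Paris tall] of type ((s→((e→t)→e))→(s→e)) combines with [[Rome some] [probably smiled]] of type (s→((e→t)→e)): type (s→e).

(s→e)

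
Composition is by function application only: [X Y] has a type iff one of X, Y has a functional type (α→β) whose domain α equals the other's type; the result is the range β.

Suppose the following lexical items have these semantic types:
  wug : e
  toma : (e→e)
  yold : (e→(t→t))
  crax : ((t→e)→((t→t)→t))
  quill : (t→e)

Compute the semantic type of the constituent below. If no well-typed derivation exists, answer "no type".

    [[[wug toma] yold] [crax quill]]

At [wug toma], toma : (e→e) takes wug : e, giving e.
At [[wug toma] yold], yold : (e→(t→t)) takes [wug toma] : e, giving (t→t).
At [crax quill], crax : ((t→e)→((t→t)→t)) takes quill : (t→e), giving ((t→t)→t).
At [[[wug toma] yold] [crax quill]], [crax quill] : ((t→t)→t) takes [[wug toma] yold] : (t→t), giving t.

t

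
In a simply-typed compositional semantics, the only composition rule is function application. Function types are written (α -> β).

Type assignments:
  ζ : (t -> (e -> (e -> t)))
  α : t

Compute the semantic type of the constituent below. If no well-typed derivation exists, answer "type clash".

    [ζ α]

[ζ α]: (t -> (e -> (e -> t))) applied to t yields (e -> (e -> t)).

(e -> (e -> t))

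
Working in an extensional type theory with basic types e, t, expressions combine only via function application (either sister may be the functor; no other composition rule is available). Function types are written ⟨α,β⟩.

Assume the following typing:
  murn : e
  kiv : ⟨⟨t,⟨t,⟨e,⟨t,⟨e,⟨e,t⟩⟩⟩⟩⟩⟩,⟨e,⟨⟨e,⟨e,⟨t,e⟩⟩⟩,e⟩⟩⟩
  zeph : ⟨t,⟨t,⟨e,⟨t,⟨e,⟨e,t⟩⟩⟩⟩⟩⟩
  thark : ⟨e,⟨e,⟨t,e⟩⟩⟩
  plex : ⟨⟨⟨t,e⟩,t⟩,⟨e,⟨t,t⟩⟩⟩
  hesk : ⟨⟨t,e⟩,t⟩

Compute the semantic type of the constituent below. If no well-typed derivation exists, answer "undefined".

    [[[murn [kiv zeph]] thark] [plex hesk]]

[kiv zeph]: functor kiv : ⟨⟨t,⟨t,⟨e,⟨t,⟨e,⟨e,t⟩⟩⟩⟩⟩⟩,⟨e,⟨⟨e,⟨e,⟨t,e⟩⟩⟩,e⟩⟩⟩, argument zeph : ⟨t,⟨t,⟨e,⟨t,⟨e,⟨e,t⟩⟩⟩⟩⟩⟩; result ⟨e,⟨⟨e,⟨e,⟨t,e⟩⟩⟩,e⟩⟩.
[murn [kiv zeph]]: functor [kiv zeph] : ⟨e,⟨⟨e,⟨e,⟨t,e⟩⟩⟩,e⟩⟩, argument murn : e; result ⟨⟨e,⟨e,⟨t,e⟩⟩⟩,e⟩.
[[murn [kiv zeph]] thark]: functor [murn [kiv zeph]] : ⟨⟨e,⟨e,⟨t,e⟩⟩⟩,e⟩, argument thark : ⟨e,⟨e,⟨t,e⟩⟩⟩; result e.
[plex hesk]: functor plex : ⟨⟨⟨t,e⟩,t⟩,⟨e,⟨t,t⟩⟩⟩, argument hesk : ⟨⟨t,e⟩,t⟩; result ⟨e,⟨t,t⟩⟩.
[[[murn [kiv zeph]] thark] [plex hesk]]: functor [plex hesk] : ⟨e,⟨t,t⟩⟩, argument [[murn [kiv zeph]] thark] : e; result ⟨t,t⟩.

⟨t,t⟩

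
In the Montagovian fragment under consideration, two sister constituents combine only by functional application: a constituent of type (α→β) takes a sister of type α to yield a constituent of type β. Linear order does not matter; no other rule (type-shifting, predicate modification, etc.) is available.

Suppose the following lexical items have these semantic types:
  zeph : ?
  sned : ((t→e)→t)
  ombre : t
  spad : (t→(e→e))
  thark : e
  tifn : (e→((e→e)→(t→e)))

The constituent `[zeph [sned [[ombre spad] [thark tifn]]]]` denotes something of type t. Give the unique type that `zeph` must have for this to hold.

[zeph [sned [[ombre spad] [thark tifn]]]] is required to be t. [sned [[ombre spad] [thark tifn]]] : t cannot yield t as functor, so zeph : (t→t).

(t→t)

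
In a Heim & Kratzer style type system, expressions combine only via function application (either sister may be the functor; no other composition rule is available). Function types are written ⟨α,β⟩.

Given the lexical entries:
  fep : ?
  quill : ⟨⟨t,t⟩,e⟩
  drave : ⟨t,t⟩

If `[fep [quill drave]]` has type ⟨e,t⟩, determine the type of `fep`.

⟨e,⟨e,t⟩⟩

For [fep [quill drave]] to have type ⟨e,t⟩ with [quill drave] of type e, fep must be the function: fep : ⟨e,⟨e,t⟩⟩.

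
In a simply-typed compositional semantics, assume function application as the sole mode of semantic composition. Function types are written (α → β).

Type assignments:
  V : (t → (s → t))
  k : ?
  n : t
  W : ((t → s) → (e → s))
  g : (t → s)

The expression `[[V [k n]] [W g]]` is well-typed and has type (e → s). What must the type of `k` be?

(t → ((t → (s → t)) → ((e → s) → (e → s))))

[[V [k n]] [W g]] is required to be (e → s). [W g] : (e → s) cannot yield (e → s) as functor, so [V [k n]] : ((e → s) → (e → s)).
[V [k n]] is required to be ((e → s) → (e → s)). V : (t → (s → t)) cannot yield ((e → s) → (e → s)) as functor, so [k n] : ((t → (s → t)) → ((e → s) → (e → s))).
[k n] is required to be ((t → (s → t)) → ((e → s) → (e → s))). n : t cannot yield ((t → (s → t)) → ((e → s) → (e → s))) as functor, so k : (t → ((t → (s → t)) → ((e → s) → (e → s)))).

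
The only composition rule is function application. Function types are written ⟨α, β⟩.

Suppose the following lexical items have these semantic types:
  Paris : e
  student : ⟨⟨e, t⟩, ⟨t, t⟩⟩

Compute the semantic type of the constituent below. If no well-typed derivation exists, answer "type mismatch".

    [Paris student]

type mismatch

[Paris student]: e and ⟨⟨e, t⟩, ⟨t, t⟩⟩ cannot combine by function application — type clash.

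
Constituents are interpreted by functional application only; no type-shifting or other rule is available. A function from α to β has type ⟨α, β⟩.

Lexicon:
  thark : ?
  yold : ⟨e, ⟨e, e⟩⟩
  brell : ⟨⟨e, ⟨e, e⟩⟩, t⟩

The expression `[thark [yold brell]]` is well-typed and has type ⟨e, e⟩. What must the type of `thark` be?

For [thark [yold brell]] to have type ⟨e, e⟩ with [yold brell] of type t, thark must be the function: thark : ⟨t, ⟨e, e⟩⟩.

⟨t, ⟨e, e⟩⟩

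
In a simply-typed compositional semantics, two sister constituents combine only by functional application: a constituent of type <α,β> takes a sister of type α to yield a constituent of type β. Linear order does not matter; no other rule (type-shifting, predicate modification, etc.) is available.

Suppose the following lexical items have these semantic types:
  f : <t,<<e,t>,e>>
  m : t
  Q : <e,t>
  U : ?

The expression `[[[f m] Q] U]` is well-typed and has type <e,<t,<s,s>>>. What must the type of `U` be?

<e,<e,<t,<s,s>>>>

[[[f m] Q] U] is required to be <e,<t,<s,s>>>. [[f m] Q] : e cannot yield <e,<t,<s,s>>> as functor, so U : <e,<e,<t,<s,s>>>>.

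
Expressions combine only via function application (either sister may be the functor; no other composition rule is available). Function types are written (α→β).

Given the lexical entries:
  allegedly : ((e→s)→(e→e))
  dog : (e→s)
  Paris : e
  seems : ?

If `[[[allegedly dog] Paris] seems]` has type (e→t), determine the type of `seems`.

[[[allegedly dog] Paris] seems] must have type (e→t). The sister [[allegedly dog] Paris] has type e; that is not a function onto (e→t), so seems must be the functor, of type (e→(e→t)).

(e→(e→t))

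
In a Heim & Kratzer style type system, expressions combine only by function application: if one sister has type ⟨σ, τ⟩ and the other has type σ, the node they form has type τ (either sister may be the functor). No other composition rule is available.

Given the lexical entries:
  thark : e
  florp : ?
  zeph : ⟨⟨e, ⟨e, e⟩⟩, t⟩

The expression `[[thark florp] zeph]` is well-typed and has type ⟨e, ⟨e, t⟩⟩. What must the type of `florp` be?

At [[thark florp] zeph] (required: ⟨e, ⟨e, t⟩⟩): zeph is ⟨⟨e, ⟨e, e⟩⟩, t⟩, which is not a function with range ⟨e, ⟨e, t⟩⟩; hence [thark florp] is the functor — type ⟨⟨⟨e, ⟨e, e⟩⟩, t⟩, ⟨e, ⟨e, t⟩⟩⟩.
At [thark florp] (required: ⟨⟨⟨e, ⟨e, e⟩⟩, t⟩, ⟨e, ⟨e, t⟩⟩⟩): thark is e, which is not a function with range ⟨⟨⟨e, ⟨e, e⟩⟩, t⟩, ⟨e, ⟨e, t⟩⟩⟩; hence florp is the functor — type ⟨e, ⟨⟨⟨e, ⟨e, e⟩⟩, t⟩, ⟨e, ⟨e, t⟩⟩⟩⟩.

⟨e, ⟨⟨⟨e, ⟨e, e⟩⟩, t⟩, ⟨e, ⟨e, t⟩⟩⟩⟩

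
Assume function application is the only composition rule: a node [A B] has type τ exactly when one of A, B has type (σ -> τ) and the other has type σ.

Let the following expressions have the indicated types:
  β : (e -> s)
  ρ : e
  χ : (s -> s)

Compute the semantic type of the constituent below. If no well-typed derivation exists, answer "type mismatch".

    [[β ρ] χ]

s

At [β ρ], β : (e -> s) takes ρ : e, giving s.
At [[β ρ] χ], χ : (s -> s) takes [β ρ] : s, giving s.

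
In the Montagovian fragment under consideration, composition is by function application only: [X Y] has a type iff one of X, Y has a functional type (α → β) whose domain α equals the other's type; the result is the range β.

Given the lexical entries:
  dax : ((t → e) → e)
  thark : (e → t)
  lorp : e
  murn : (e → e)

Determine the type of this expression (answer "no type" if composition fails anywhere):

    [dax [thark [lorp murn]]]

no type

[lorp murn]: murn is (e → e), lorp is e; result e.
[thark [lorp murn]]: thark is (e → t), [lorp murn] is e; result t.
At [dax [thark [lorp murn]]]: neither ((t → e) → e) nor t can take the other as argument; the node is ill-typed.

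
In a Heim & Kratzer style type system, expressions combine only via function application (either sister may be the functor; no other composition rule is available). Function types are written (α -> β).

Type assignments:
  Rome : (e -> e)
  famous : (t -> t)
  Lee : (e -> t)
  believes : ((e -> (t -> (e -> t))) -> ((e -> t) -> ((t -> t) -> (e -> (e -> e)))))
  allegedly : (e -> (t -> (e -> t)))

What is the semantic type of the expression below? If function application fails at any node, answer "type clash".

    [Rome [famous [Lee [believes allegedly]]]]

[believes allegedly]: believes is ((e -> (t -> (e -> t))) -> ((e -> t) -> ((t -> t) -> (e -> (e -> e))))), allegedly is (e -> (t -> (e -> t))); result ((e -> t) -> ((t -> t) -> (e -> (e -> e)))).
[Lee [believes allegedly]]: [believes allegedly] is ((e -> t) -> ((t -> t) -> (e -> (e -> e)))), Lee is (e -> t); result ((t -> t) -> (e -> (e -> e))).
[famous [Lee [believes allegedly]]]: [Lee [believes allegedly]] is ((t -> t) -> (e -> (e -> e))), famous is (t -> t); result (e -> (e -> e)).
[Rome [famous [Lee [believes allegedly]]]]: (e -> e) and (e -> (e -> e)) cannot combine by function application — type clash.

type clash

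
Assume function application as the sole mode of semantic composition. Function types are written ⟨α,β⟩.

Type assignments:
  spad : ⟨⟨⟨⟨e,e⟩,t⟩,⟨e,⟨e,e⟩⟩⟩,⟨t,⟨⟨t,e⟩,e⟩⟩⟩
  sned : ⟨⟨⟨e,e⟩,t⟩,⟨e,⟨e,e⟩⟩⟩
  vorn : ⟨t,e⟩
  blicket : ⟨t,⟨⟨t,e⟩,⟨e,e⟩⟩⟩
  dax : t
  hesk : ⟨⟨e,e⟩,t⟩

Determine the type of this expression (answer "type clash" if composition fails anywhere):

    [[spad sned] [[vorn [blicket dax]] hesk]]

⟨⟨t,e⟩,e⟩

[spad sned]: spad is ⟨⟨⟨⟨e,e⟩,t⟩,⟨e,⟨e,e⟩⟩⟩,⟨t,⟨⟨t,e⟩,e⟩⟩⟩, sned is ⟨⟨⟨e,e⟩,t⟩,⟨e,⟨e,e⟩⟩⟩; result ⟨t,⟨⟨t,e⟩,e⟩⟩.
[blicket dax]: blicket is ⟨t,⟨⟨t,e⟩,⟨e,e⟩⟩⟩, dax is t; result ⟨⟨t,e⟩,⟨e,e⟩⟩.
[vorn [blicket dax]]: [blicket dax] is ⟨⟨t,e⟩,⟨e,e⟩⟩, vorn is ⟨t,e⟩; result ⟨e,e⟩.
[[vorn [blicket dax]] hesk]: hesk is ⟨⟨e,e⟩,t⟩, [vorn [blicket dax]] is ⟨e,e⟩; result t.
[[spad sned] [[vorn [blicket dax]] hesk]]: [spad sned] is ⟨t,⟨⟨t,e⟩,e⟩⟩, [[vorn [blicket dax]] hesk] is t; result ⟨⟨t,e⟩,e⟩.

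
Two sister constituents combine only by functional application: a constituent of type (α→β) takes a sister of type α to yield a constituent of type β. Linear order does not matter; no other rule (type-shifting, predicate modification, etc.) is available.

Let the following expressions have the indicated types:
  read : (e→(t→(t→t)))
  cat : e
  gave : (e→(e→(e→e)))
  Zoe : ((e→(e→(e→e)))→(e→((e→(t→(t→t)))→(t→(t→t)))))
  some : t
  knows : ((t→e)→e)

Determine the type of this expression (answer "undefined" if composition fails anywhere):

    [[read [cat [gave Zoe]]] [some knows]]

[gave Zoe] — Zoe of type ((e→(e→(e→e)))→(e→((e→(t→(t→t)))→(t→(t→t))))) combines with gave of type (e→(e→(e→e))): type (e→((e→(t→(t→t)))→(t→(t→t)))).
[cat [gave Zoe]] — [gave Zoe] of type (e→((e→(t→(t→t)))→(t→(t→t)))) combines with cat of type e: type ((e→(t→(t→t)))→(t→(t→t))).
[read [cat [gave Zoe]]] — [cat [gave Zoe]] of type ((e→(t→(t→t)))→(t→(t→t))) combines with read of type (e→(t→(t→t))): type (t→(t→t)).
At [some knows]: neither t nor ((t→e)→e) can take the other as argument; the node is ill-typed.

undefined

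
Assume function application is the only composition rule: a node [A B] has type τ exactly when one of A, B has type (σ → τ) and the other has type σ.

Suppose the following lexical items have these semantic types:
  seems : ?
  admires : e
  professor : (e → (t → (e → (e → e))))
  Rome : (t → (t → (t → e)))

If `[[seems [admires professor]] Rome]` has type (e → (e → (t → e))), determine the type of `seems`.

((t → (e → (e → e))) → ((t → (t → (t → e))) → (e → (e → (t → e)))))

[[seems [admires professor]] Rome] is required to be (e → (e → (t → e))). Rome : (t → (t → (t → e))) cannot yield (e → (e → (t → e))) as functor, so [seems [admires professor]] : ((t → (t → (t → e))) → (e → (e → (t → e)))).
[seems [admires professor]] is required to be ((t → (t → (t → e))) → (e → (e → (t → e)))). [admires professor] : (t → (e → (e → e))) cannot yield ((t → (t → (t → e))) → (e → (e → (t → e)))) as functor, so seems : ((t → (e → (e → e))) → ((t → (t → (t → e))) → (e → (e → (t → e))))).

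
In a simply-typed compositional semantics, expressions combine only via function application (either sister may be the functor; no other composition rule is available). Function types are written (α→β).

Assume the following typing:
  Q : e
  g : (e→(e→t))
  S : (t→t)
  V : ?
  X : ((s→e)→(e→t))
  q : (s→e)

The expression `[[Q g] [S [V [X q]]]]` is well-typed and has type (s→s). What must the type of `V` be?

((e→t)→((t→t)→((e→t)→(s→s))))

For [[Q g] [S [V [X q]]]] to have type (s→s) with [Q g] of type (e→t), [S [V [X q]]] must be the function: [S [V [X q]]] : ((e→t)→(s→s)).
For [S [V [X q]]] to have type ((e→t)→(s→s)) with S of type (t→t), [V [X q]] must be the function: [V [X q]] : ((t→t)→((e→t)→(s→s))).
For [V [X q]] to have type ((t→t)→((e→t)→(s→s))) with [X q] of type (e→t), V must be the function: V : ((e→t)→((t→t)→((e→t)→(s→s)))).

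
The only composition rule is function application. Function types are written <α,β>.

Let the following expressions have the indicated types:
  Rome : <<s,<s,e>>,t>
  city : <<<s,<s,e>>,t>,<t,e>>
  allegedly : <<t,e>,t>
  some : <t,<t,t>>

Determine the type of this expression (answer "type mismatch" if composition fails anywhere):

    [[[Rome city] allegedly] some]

[Rome city] — city of type <<<s,<s,e>>,t>,<t,e>> combines with Rome of type <<s,<s,e>>,t>: type <t,e>.
[[Rome city] allegedly] — allegedly of type <<t,e>,t> combines with [Rome city] of type <t,e>: type t.
[[[Rome city] allegedly] some] — some of type <t,<t,t>> combines with [[Rome city] allegedly] of type t: type <t,t>.

<t,t>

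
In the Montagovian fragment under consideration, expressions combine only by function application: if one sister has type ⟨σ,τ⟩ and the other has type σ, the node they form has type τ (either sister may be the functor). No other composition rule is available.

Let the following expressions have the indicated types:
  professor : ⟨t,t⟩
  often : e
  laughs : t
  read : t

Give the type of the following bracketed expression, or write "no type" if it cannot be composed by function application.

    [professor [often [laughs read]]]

At [laughs read]: neither t nor t can take the other as argument; the node is ill-typed.

no type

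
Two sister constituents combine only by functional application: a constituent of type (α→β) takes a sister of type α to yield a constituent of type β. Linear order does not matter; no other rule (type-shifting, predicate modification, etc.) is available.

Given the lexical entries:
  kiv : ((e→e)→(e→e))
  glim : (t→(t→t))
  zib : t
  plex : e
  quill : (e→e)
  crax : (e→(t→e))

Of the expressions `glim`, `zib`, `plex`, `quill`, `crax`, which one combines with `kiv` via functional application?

quill

glim : (t→(t→t)) — no; kiv wants (e→e), and glim wants t.
zib : t — no; kiv wants (e→e), and zib wants nothing (atomic).
plex : e — no; kiv wants (e→e), and plex wants nothing (atomic).
quill — combines: kiv : ((e→e)→(e→e)) takes quill : (e→e) as argument, giving (e→e).
crax : (e→(t→e)) — no; kiv wants (e→e), and crax wants e.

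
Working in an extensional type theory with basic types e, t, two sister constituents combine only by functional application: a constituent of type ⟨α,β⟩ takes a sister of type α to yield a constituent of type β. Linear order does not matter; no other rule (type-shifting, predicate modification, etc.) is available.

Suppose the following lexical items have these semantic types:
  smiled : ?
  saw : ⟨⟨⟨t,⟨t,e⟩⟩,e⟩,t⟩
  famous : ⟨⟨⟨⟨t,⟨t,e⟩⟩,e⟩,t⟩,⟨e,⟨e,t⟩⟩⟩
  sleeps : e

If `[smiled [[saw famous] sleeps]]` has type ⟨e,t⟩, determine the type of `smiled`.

[smiled [[saw famous] sleeps]] is required to be ⟨e,t⟩. [[saw famous] sleeps] : ⟨e,t⟩ cannot yield ⟨e,t⟩ as functor, so smiled : ⟨⟨e,t⟩,⟨e,t⟩⟩.

⟨⟨e,t⟩,⟨e,t⟩⟩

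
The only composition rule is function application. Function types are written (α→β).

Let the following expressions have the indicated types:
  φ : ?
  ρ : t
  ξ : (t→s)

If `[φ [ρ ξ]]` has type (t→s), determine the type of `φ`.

At [φ [ρ ξ]] (required: (t→s)): [ρ ξ] is s, which is not a function with range (t→s); hence φ is the functor — type (s→(t→s)).

(s→(t→s))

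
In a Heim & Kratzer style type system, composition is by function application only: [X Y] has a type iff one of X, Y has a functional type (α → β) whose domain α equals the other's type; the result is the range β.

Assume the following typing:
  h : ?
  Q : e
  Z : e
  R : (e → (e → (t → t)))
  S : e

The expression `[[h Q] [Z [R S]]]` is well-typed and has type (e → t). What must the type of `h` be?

[[h Q] [Z [R S]]] must have type (e → t). The sister [Z [R S]] has type (t → t); that is not a function onto (e → t), so [h Q] must be the functor, of type ((t → t) → (e → t)).
[h Q] must have type ((t → t) → (e → t)). The sister Q has type e; that is not a function onto ((t → t) → (e → t)), so h must be the functor, of type (e → ((t → t) → (e → t))).

(e → ((t → t) → (e → t)))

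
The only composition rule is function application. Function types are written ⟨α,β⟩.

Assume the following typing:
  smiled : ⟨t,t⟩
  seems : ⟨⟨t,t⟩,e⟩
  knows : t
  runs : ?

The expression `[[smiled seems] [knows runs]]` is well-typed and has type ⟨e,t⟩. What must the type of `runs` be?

At [[smiled seems] [knows runs]] (required: ⟨e,t⟩): [smiled seems] is e, which is not a function with range ⟨e,t⟩; hence [knows runs] is the functor — type ⟨e,⟨e,t⟩⟩.
At [knows runs] (required: ⟨e,⟨e,t⟩⟩): knows is t, which is not a function with range ⟨e,⟨e,t⟩⟩; hence runs is the functor — type ⟨t,⟨e,⟨e,t⟩⟩⟩.

⟨t,⟨e,⟨e,t⟩⟩⟩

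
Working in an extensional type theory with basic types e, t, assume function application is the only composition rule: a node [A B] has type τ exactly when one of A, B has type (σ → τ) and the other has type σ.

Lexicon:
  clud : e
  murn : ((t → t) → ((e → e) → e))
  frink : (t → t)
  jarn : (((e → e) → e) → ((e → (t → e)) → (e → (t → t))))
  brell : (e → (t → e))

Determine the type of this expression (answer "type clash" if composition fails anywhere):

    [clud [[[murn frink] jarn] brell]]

[murn frink]: functor murn : ((t → t) → ((e → e) → e)), argument frink : (t → t); result ((e → e) → e).
[[murn frink] jarn]: functor jarn : (((e → e) → e) → ((e → (t → e)) → (e → (t → t)))), argument [murn frink] : ((e → e) → e); result ((e → (t → e)) → (e → (t → t))).
[[[murn frink] jarn] brell]: functor [[murn frink] jarn] : ((e → (t → e)) → (e → (t → t))), argument brell : (e → (t → e)); result (e → (t → t)).
[clud [[[murn frink] jarn] brell]]: functor [[[murn frink] jarn] brell] : (e → (t → t)), argument clud : e; result (t → t).

(t → t)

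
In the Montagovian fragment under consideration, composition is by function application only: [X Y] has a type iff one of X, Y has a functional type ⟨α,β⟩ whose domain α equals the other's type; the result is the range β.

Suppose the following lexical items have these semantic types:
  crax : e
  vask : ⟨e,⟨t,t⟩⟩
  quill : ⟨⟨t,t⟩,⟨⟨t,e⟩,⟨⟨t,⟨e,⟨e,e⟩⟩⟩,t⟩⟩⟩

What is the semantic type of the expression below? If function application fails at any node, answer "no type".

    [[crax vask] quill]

[crax vask]: vask is ⟨e,⟨t,t⟩⟩, crax is e; result ⟨t,t⟩.
[[crax vask] quill]: quill is ⟨⟨t,t⟩,⟨⟨t,e⟩,⟨⟨t,⟨e,⟨e,e⟩⟩⟩,t⟩⟩⟩, [crax vask] is ⟨t,t⟩; result ⟨⟨t,e⟩,⟨⟨t,⟨e,⟨e,e⟩⟩⟩,t⟩⟩.

⟨⟨t,e⟩,⟨⟨t,⟨e,⟨e,e⟩⟩⟩,t⟩⟩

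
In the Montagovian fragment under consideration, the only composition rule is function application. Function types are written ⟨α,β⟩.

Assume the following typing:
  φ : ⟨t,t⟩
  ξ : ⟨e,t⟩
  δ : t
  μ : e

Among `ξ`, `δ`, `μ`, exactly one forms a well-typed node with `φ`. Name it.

ξ : ⟨e,t⟩ — φ needs t; ξ needs e; neither fits.
δ — combines: φ : ⟨t,t⟩ takes δ : t as argument, giving t.
μ : e — φ needs t; μ needs nothing (atomic); neither fits.

δ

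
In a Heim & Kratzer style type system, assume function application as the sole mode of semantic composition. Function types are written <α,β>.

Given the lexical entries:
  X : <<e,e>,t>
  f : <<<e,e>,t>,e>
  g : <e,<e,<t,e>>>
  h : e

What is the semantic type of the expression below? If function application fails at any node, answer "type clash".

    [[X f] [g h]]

<t,e>

[X f]: f is <<<e,e>,t>,e>, X is <<e,e>,t>; result e.
[g h]: g is <e,<e,<t,e>>>, h is e; result <e,<t,e>>.
[[X f] [g h]]: [g h] is <e,<t,e>>, [X f] is e; result <t,e>.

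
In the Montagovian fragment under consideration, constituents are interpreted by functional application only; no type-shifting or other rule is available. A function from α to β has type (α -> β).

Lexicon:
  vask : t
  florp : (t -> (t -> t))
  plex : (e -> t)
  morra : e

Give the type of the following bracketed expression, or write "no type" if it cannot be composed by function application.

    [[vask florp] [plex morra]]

t

[vask florp]: (t -> (t -> t)) applied to t yields (t -> t).
[plex morra]: (e -> t) applied to e yields t.
[[vask florp] [plex morra]]: (t -> t) applied to t yields t.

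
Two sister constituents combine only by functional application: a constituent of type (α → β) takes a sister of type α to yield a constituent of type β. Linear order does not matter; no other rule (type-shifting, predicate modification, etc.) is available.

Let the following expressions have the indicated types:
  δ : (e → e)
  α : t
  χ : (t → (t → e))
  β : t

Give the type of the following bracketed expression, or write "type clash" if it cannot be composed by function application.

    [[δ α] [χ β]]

type clash

[δ α]: (e → e) and t cannot combine by function application — type clash.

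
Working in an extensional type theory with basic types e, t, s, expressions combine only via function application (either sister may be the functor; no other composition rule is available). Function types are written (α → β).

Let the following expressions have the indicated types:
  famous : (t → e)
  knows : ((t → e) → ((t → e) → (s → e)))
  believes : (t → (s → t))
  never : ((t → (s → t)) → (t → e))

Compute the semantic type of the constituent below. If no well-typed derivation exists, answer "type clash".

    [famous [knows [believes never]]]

(s → e)

At [believes never], never : ((t → (s → t)) → (t → e)) takes believes : (t → (s → t)), giving (t → e).
At [knows [believes never]], knows : ((t → e) → ((t → e) → (s → e))) takes [believes never] : (t → e), giving ((t → e) → (s → e)).
At [famous [knows [believes never]]], [knows [believes never]] : ((t → e) → (s → e)) takes famous : (t → e), giving (s → e).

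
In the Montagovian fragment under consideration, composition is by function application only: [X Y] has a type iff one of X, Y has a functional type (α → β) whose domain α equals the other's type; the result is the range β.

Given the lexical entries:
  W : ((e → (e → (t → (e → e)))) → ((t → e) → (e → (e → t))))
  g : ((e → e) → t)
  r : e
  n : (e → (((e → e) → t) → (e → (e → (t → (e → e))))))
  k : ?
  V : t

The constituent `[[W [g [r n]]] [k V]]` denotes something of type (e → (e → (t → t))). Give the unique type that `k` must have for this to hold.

(t → (((t → e) → (e → (e → t))) → (e → (e → (t → t)))))

At [[W [g [r n]]] [k V]] (required: (e → (e → (t → t)))): [W [g [r n]]] is ((t → e) → (e → (e → t))), which is not a function with range (e → (e → (t → t))); hence [k V] is the functor — type (((t → e) → (e → (e → t))) → (e → (e → (t → t)))).
At [k V] (required: (((t → e) → (e → (e → t))) → (e → (e → (t → t))))): V is t, which is not a function with range (((t → e) → (e → (e → t))) → (e → (e → (t → t)))); hence k is the functor — type (t → (((t → e) → (e → (e → t))) → (e → (e → (t → t))))).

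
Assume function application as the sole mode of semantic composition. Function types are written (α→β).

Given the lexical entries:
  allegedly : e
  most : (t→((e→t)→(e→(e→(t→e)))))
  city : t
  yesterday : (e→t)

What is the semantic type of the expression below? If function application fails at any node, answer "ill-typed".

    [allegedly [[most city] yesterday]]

(e→(t→e))

[most city]: (t→((e→t)→(e→(e→(t→e))))) applied to t yields ((e→t)→(e→(e→(t→e)))).
[[most city] yesterday]: ((e→t)→(e→(e→(t→e)))) applied to (e→t) yields (e→(e→(t→e))).
[allegedly [[most city] yesterday]]: (e→(e→(t→e))) applied to e yields (e→(t→e)).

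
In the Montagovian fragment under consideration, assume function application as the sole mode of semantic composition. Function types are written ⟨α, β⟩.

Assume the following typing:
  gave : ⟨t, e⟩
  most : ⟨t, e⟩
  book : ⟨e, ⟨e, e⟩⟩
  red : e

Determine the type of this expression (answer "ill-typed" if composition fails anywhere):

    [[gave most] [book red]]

[gave most]: ⟨t, e⟩ and ⟨t, e⟩ cannot combine by function application — type clash.

ill-typed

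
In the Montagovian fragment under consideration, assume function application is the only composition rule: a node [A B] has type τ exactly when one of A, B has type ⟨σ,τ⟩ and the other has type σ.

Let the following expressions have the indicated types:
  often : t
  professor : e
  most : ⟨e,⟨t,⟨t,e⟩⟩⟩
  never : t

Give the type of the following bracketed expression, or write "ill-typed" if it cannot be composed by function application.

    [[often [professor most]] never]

e

[professor most]: functor most : ⟨e,⟨t,⟨t,e⟩⟩⟩, argument professor : e; result ⟨t,⟨t,e⟩⟩.
[often [professor most]]: functor [professor most] : ⟨t,⟨t,e⟩⟩, argument often : t; result ⟨t,e⟩.
[[often [professor most]] never]: functor [often [professor most]] : ⟨t,e⟩, argument never : t; result e.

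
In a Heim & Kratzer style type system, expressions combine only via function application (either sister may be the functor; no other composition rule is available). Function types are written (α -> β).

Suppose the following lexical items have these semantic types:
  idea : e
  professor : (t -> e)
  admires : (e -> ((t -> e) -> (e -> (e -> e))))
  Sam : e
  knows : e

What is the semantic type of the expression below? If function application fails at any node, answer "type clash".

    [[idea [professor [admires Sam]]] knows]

[admires Sam]: (e -> ((t -> e) -> (e -> (e -> e)))) applied to e yields ((t -> e) -> (e -> (e -> e))).
[professor [admires Sam]]: ((t -> e) -> (e -> (e -> e))) applied to (t -> e) yields (e -> (e -> e)).
[idea [professor [admires Sam]]]: (e -> (e -> e)) applied to e yields (e -> e).
[[idea [professor [admires Sam]]] knows]: (e -> e) applied to e yields e.

e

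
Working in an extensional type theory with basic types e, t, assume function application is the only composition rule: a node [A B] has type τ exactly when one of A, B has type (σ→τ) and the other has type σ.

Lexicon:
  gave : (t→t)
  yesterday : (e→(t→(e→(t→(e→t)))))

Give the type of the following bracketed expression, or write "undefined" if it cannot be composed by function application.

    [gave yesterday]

undefined

[gave yesterday]: (t→t) and (e→(t→(e→(t→(e→t))))) cannot combine by function application — type clash.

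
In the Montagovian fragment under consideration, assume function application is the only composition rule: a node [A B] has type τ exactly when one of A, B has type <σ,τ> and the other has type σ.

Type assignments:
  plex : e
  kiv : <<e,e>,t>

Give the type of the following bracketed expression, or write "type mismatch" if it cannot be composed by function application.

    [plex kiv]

[plex kiv]: e and <<e,e>,t> cannot combine by function application — type clash.

type mismatch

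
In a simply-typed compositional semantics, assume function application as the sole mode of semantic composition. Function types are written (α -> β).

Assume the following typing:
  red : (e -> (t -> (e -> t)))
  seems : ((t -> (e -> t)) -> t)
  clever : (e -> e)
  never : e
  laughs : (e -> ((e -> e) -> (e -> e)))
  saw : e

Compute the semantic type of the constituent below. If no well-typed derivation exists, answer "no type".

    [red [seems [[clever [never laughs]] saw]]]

[never laughs]: (e -> ((e -> e) -> (e -> e))) applied to e yields ((e -> e) -> (e -> e)).
[clever [never laughs]]: ((e -> e) -> (e -> e)) applied to (e -> e) yields (e -> e).
[[clever [never laughs]] saw]: (e -> e) applied to e yields e.
At [seems [[clever [never laughs]] saw]]: neither ((t -> (e -> t)) -> t) nor e can take the other as argument; the node is ill-typed.

no type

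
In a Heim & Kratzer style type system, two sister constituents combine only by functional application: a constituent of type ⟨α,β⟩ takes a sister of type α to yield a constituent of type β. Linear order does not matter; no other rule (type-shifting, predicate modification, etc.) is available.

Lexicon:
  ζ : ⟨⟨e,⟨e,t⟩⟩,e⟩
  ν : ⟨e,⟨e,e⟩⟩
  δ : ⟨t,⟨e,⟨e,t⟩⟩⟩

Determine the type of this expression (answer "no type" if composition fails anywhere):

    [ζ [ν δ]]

no type

At [ν δ]: neither ⟨e,⟨e,e⟩⟩ nor ⟨t,⟨e,⟨e,t⟩⟩⟩ can take the other as argument; the node is ill-typed.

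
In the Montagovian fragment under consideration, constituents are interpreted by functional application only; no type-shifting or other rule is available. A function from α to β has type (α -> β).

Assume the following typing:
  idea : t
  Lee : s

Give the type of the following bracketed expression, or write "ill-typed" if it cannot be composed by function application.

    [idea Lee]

ill-typed

[idea Lee]: t and s cannot combine by function application — type clash.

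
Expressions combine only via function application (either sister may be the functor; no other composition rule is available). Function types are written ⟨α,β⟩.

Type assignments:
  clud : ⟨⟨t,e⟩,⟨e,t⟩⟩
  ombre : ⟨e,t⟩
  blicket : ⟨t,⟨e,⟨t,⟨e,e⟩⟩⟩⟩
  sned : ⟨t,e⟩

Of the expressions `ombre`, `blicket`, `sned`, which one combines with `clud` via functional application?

sned

ombre : ⟨e,t⟩ — clud needs ⟨t,e⟩; ombre needs e; neither fits.
blicket : ⟨t,⟨e,⟨t,⟨e,e⟩⟩⟩⟩ — clud needs ⟨t,e⟩; blicket needs t; neither fits.
sned — combines: clud : ⟨⟨t,e⟩,⟨e,t⟩⟩ takes sned : ⟨t,e⟩ as argument, giving ⟨e,t⟩.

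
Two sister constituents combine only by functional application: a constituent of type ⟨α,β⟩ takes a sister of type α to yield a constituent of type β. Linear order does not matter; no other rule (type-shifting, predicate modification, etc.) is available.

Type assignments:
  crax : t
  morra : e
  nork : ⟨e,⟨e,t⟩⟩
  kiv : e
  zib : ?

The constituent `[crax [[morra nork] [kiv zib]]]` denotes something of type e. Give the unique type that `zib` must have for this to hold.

At [crax [[morra nork] [kiv zib]]] (required: e): crax is t, which is not a function with range e; hence [[morra nork] [kiv zib]] is the functor — type ⟨t,e⟩.
At [[morra nork] [kiv zib]] (required: ⟨t,e⟩): [morra nork] is ⟨e,t⟩, which is not a function with range ⟨t,e⟩; hence [kiv zib] is the functor — type ⟨⟨e,t⟩,⟨t,e⟩⟩.
At [kiv zib] (required: ⟨⟨e,t⟩,⟨t,e⟩⟩): kiv is e, which is not a function with range ⟨⟨e,t⟩,⟨t,e⟩⟩; hence zib is the functor — type ⟨e,⟨⟨e,t⟩,⟨t,e⟩⟩⟩.

⟨e,⟨⟨e,t⟩,⟨t,e⟩⟩⟩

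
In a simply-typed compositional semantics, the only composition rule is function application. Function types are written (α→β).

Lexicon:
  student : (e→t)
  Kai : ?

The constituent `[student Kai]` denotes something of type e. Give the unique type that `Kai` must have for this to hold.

[student Kai] must have type e. The sister student has type (e→t); that is not a function onto e, so Kai must be the functor, of type ((e→t)→e).

((e→t)→e)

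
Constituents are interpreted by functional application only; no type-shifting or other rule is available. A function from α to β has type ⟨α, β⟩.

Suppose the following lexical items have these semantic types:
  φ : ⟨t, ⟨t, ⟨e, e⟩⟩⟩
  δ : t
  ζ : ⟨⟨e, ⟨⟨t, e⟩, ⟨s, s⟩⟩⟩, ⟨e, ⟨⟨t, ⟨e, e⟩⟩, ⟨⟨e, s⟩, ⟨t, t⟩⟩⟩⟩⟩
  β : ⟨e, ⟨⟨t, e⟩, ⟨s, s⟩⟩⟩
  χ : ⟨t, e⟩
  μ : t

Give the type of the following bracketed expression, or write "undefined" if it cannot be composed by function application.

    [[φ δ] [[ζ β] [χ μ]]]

⟨⟨e, s⟩, ⟨t, t⟩⟩

[φ δ]: ⟨t, ⟨t, ⟨e, e⟩⟩⟩ applied to t yields ⟨t, ⟨e, e⟩⟩.
[ζ β]: ⟨⟨e, ⟨⟨t, e⟩, ⟨s, s⟩⟩⟩, ⟨e, ⟨⟨t, ⟨e, e⟩⟩, ⟨⟨e, s⟩, ⟨t, t⟩⟩⟩⟩⟩ applied to ⟨e, ⟨⟨t, e⟩, ⟨s, s⟩⟩⟩ yields ⟨e, ⟨⟨t, ⟨e, e⟩⟩, ⟨⟨e, s⟩, ⟨t, t⟩⟩⟩⟩.
[χ μ]: ⟨t, e⟩ applied to t yields e.
[[ζ β] [χ μ]]: ⟨e, ⟨⟨t, ⟨e, e⟩⟩, ⟨⟨e, s⟩, ⟨t, t⟩⟩⟩⟩ applied to e yields ⟨⟨t, ⟨e, e⟩⟩, ⟨⟨e, s⟩, ⟨t, t⟩⟩⟩.
[[φ δ] [[ζ β] [χ μ]]]: ⟨⟨t, ⟨e, e⟩⟩, ⟨⟨e, s⟩, ⟨t, t⟩⟩⟩ applied to ⟨t, ⟨e, e⟩⟩ yields ⟨⟨e, s⟩, ⟨t, t⟩⟩.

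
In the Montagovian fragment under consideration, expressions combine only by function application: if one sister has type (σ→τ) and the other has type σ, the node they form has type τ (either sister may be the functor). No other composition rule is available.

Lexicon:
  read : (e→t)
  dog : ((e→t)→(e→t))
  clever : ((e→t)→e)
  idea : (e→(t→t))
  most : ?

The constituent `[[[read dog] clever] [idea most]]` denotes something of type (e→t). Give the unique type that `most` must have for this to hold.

((e→(t→t))→(e→(e→t)))

[[[read dog] clever] [idea most]] must have type (e→t). The sister [[read dog] clever] has type e; that is not a function onto (e→t), so [idea most] must be the functor, of type (e→(e→t)).
[idea most] must have type (e→(e→t)). The sister idea has type (e→(t→t)); that is not a function onto (e→(e→t)), so most must be the functor, of type ((e→(t→t))→(e→(e→t))).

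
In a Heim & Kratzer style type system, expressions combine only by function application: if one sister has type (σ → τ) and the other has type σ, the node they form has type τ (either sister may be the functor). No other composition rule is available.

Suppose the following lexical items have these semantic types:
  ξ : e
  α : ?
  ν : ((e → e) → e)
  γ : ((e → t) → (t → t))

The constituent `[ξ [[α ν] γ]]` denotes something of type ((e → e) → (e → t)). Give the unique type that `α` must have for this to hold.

[ξ [[α ν] γ]] is required to be ((e → e) → (e → t)). ξ : e cannot yield ((e → e) → (e → t)) as functor, so [[α ν] γ] : (e → ((e → e) → (e → t))).
[[α ν] γ] is required to be (e → ((e → e) → (e → t))). γ : ((e → t) → (t → t)) cannot yield (e → ((e → e) → (e → t))) as functor, so [α ν] : (((e → t) → (t → t)) → (e → ((e → e) → (e → t)))).
[α ν] is required to be (((e → t) → (t → t)) → (e → ((e → e) → (e → t)))). ν : ((e → e) → e) cannot yield (((e → t) → (t → t)) → (e → ((e → e) → (e → t)))) as functor, so α : (((e → e) → e) → (((e → t) → (t → t)) → (e → ((e → e) → (e → t))))).

(((e → e) → e) → (((e → t) → (t → t)) → (e → ((e → e) → (e → t)))))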